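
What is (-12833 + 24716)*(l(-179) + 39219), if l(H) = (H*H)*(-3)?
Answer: -676190232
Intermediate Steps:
l(H) = -3*H**2 (l(H) = H**2*(-3) = -3*H**2)
(-12833 + 24716)*(l(-179) + 39219) = (-12833 + 24716)*(-3*(-179)**2 + 39219) = 11883*(-3*32041 + 39219) = 11883*(-96123 + 39219) = 11883*(-56904) = -676190232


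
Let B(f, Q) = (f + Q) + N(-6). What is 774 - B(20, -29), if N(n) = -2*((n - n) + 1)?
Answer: 785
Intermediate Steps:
N(n) = -2 (N(n) = -2*(0 + 1) = -2*1 = -2)
B(f, Q) = -2 + Q + f (B(f, Q) = (f + Q) - 2 = (Q + f) - 2 = -2 + Q + f)
774 - B(20, -29) = 774 - (-2 - 29 + 20) = 774 - 1*(-11) = 774 + 11 = 785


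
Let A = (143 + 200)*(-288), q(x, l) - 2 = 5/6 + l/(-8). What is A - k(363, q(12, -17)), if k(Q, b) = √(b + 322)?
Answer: -98784 - √47082/12 ≈ -98802.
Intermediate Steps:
q(x, l) = 17/6 - l/8 (q(x, l) = 2 + (5/6 + l/(-8)) = 2 + (5*(⅙) + l*(-⅛)) = 2 + (⅚ - l/8) = 17/6 - l/8)
k(Q, b) = √(322 + b)
A = -98784 (A = 343*(-288) = -98784)
A - k(363, q(12, -17)) = -98784 - √(322 + (17/6 - ⅛*(-17))) = -98784 - √(322 + (17/6 + 17/8)) = -98784 - √(322 + 119/24) = -98784 - √(7847/24) = -98784 - √47082/12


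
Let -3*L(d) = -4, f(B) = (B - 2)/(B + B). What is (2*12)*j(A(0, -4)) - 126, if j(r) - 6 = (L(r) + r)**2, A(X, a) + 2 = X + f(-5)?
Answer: 1352/75 ≈ 18.027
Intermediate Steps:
f(B) = (-2 + B)/(2*B) (f(B) = (-2 + B)/((2*B)) = (-2 + B)*(1/(2*B)) = (-2 + B)/(2*B))
L(d) = 4/3 (L(d) = -1/3*(-4) = 4/3)
A(X, a) = -13/10 + X (A(X, a) = -2 + (X + (1/2)*(-2 - 5)/(-5)) = -2 + (X + (1/2)*(-1/5)*(-7)) = -2 + (X + 7/10) = -2 + (7/10 + X) = -13/10 + X)
j(r) = 6 + (4/3 + r)**2
(2*12)*j(A(0, -4)) - 126 = (2*12)*(6 + (4 + 3*(-13/10 + 0))**2/9) - 126 = 24*(6 + (4 + 3*(-13/10))**2/9) - 126 = 24*(6 + (4 - 39/10)**2/9) - 126 = 24*(6 + (1/10)**2/9) - 126 = 24*(6 + (1/9)*(1/100)) - 126 = 24*(6 + 1/900) - 126 = 24*(5401/900) - 126 = 10802/75 - 126 = 1352/75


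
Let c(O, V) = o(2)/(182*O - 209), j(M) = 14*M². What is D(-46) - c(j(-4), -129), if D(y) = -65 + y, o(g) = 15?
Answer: -4502064/40559 ≈ -111.00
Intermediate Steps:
c(O, V) = 15/(-209 + 182*O) (c(O, V) = 15/(182*O - 209) = 15/(-209 + 182*O))
D(-46) - c(j(-4), -129) = (-65 - 46) - 15/(-209 + 182*(14*(-4)²)) = -111 - 15/(-209 + 182*(14*16)) = -111 - 15/(-209 + 182*224) = -111 - 15/(-209 + 40768) = -111 - 15/40559 = -4502064/40559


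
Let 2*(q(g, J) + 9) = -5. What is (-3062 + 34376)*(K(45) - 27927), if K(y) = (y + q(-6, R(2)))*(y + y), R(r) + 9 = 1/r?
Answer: -780094368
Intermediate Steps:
R(r) = -9 + 1/r
q(g, J) = -23/2 (q(g, J) = -9 + (1/2)*(-5) = -9 - 5/2 = -23/2)
K(y) = 2*y*(-23/2 + y) (K(y) = (y - 23/2)*(y + y) = (-23/2 + y)*(2*y) = 2*y*(-23/2 + y))
(-3062 + 34376)*(K(45) - 27927) = (-3062 + 34376)*(45*(-23 + 2*45) - 27927) = 31314*(45*(-23 + 90) - 27927) = 31314*(45*67 - 27927) = 31314*(3015 - 27927) = 31314*(-24912) = -780094368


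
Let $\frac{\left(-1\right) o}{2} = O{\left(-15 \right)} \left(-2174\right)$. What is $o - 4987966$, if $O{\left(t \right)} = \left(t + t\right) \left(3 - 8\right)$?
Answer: $-4335766$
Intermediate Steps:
$O{\left(t \right)} = - 10 t$ ($O{\left(t \right)} = 2 t \left(-5\right) = - 10 t$)
$o = 652200$ ($o = - 2 \left(-10\right) \left(-15\right) \left(-2174\right) = - 2 \cdot 150 \left(-2174\right) = \left(-2\right) \left(-326100\right) = 652200$)
$o - 4987966 = 652200 - 4987966 = -4335766$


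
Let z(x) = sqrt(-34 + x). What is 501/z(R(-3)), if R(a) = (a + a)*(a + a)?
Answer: 501*sqrt(2)/2 ≈ 354.26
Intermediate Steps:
R(a) = 4*a**2 (R(a) = (2*a)*(2*a) = 4*a**2)
501/z(R(-3)) = 501/(sqrt(-34 + 4*(-3)**2)) = 501/(sqrt(-34 + 4*9)) = 501/(sqrt(-34 + 36)) = 501/(sqrt(2)) = 501*(sqrt(2)/2) = 501*sqrt(2)/2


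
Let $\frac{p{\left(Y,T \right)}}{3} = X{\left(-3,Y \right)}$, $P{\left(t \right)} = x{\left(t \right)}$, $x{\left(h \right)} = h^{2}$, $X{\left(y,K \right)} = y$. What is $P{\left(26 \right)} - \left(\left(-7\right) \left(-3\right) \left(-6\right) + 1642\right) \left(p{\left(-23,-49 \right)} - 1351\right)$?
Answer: $2062436$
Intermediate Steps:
$P{\left(t \right)} = t^{2}$
$p{\left(Y,T \right)} = -9$ ($p{\left(Y,T \right)} = 3 \left(-3\right) = -9$)
$P{\left(26 \right)} - \left(\left(-7\right) \left(-3\right) \left(-6\right) + 1642\right) \left(p{\left(-23,-49 \right)} - 1351\right) = 26^{2} - \left(\left(-7\right) \left(-3\right) \left(-6\right) + 1642\right) \left(-9 - 1351\right) = 676 - \left(21 \left(-6\right) + 1642\right) \left(-1360\right) = 676 - \left(-126 + 1642\right) \left(-1360\right) = 676 - 1516 \left(-1360\right) = 676 - -2061760 = 676 + 2061760 = 2062436$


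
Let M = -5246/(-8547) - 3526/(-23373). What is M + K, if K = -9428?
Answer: -89679508228/9512811 ≈ -9427.2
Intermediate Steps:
M = 7273880/9512811 (M = -5246*(-1/8547) - 3526*(-1/23373) = 5246/8547 + 3526/23373 = 7273880/9512811 ≈ 0.76464)
M + K = 7273880/9512811 - 9428 = -89679508228/9512811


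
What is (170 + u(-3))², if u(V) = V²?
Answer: 32041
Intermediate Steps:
(170 + u(-3))² = (170 + (-3)²)² = (170 + 9)² = 179² = 32041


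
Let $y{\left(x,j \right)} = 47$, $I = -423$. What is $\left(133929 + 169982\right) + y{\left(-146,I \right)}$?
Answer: $303958$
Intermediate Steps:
$\left(133929 + 169982\right) + y{\left(-146,I \right)} = \left(133929 + 169982\right) + 47 = 303911 + 47 = 303958$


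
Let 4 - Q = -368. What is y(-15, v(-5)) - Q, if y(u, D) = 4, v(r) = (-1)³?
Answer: -368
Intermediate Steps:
v(r) = -1
Q = 372 (Q = 4 - 1*(-368) = 4 + 368 = 372)
y(-15, v(-5)) - Q = 4 - 1*372 = 4 - 372 = -368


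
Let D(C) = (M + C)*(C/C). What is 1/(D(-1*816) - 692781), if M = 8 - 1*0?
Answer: -1/693589 ≈ -1.4418e-6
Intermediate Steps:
M = 8 (M = 8 + 0 = 8)
D(C) = 8 + C (D(C) = (8 + C)*(C/C) = (8 + C)*1 = 8 + C)
1/(D(-1*816) - 692781) = 1/((8 - 1*816) - 692781) = 1/((8 - 816) - 692781) = 1/(-808 - 692781) = 1/(-693589) = -1/693589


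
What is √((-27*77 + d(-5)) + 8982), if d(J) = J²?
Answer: 4*√433 ≈ 83.235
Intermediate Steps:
√((-27*77 + d(-5)) + 8982) = √((-27*77 + (-5)²) + 8982) = √((-2079 + 25) + 8982) = √(-2054 + 8982) = √6928 = 4*√433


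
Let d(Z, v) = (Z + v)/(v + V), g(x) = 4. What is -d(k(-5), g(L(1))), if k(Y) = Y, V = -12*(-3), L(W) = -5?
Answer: 1/40 ≈ 0.025000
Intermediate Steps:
V = 36
d(Z, v) = (Z + v)/(36 + v) (d(Z, v) = (Z + v)/(v + 36) = (Z + v)/(36 + v))
-d(k(-5), g(L(1))) = -(-5 + 4)/(36 + 4) = -(-1)/40 = -1*(-1/40) = 1/40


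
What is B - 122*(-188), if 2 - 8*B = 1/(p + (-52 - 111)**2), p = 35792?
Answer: 11442619889/498888 ≈ 22936.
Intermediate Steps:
B = 124721/498888 (B = 1/4 - 1/(8*(35792 + (-52 - 111)**2)) = 1/4 - 1/(8*(35792 + (-163)**2)) = 1/4 - 1/(8*(35792 + 26569)) = 1/4 - 1/8/62361 = 1/4 - 1/8*1/62361 = 1/4 - 1/498888 = 124721/498888 ≈ 0.25000)
B - 122*(-188) = 124721/498888 - 122*(-188) = 124721/498888 - 1*(-22936) = 124721/498888 + 22936 = 11442619889/498888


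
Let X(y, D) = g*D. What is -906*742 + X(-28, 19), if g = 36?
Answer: -671568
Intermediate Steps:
X(y, D) = 36*D
-906*742 + X(-28, 19) = -906*742 + 36*19 = -672252 + 684 = -671568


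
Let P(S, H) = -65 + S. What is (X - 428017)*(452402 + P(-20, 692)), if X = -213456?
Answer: -290149142941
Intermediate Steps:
(X - 428017)*(452402 + P(-20, 692)) = (-213456 - 428017)*(452402 + (-65 - 20)) = -641473*(452402 - 85) = -641473*452317 = -290149142941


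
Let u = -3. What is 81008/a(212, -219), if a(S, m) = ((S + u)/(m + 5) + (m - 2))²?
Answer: 3709842368/2256535009 ≈ 1.6440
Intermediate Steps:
a(S, m) = (-2 + m + (-3 + S)/(5 + m))² (a(S, m) = ((S - 3)/(m + 5) + (m - 2))² = ((-3 + S)/(5 + m) + (-2 + m))² = (-2 + m + (-3 + S)/(5 + m))²)
81008/a(212, -219) = 81008/(((-13 + 212 + (-219)² + 3*(-219))²/(5 - 219)²)) = 81008/(((-13 + 212 + 47961 - 657)²/(-214)²)) = 81008/(((1/45796)*47503²)) = 81008/(((1/45796)*2256535009)) = 81008/(2256535009/45796) = 81008*(45796/2256535009) = 3709842368/2256535009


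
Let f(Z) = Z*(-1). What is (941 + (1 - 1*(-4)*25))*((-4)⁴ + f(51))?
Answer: 213610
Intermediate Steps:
f(Z) = -Z
(941 + (1 - 1*(-4)*25))*((-4)⁴ + f(51)) = (941 + (1 - 1*(-4)*25))*((-4)⁴ - 1*51) = (941 + (1 + 4*25))*(256 - 51) = (941 + (1 + 100))*205 = (941 + 101)*205 = 1042*205 = 213610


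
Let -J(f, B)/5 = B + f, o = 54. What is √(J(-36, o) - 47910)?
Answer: 40*I*√30 ≈ 219.09*I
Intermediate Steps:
J(f, B) = -5*B - 5*f (J(f, B) = -5*(B + f) = -5*B - 5*f)
√(J(-36, o) - 47910) = √((-5*54 - 5*(-36)) - 47910) = √((-270 + 180) - 47910) = √(-90 - 47910) = √(-48000) = 40*I*√30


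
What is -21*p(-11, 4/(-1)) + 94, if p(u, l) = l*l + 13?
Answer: -515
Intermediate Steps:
p(u, l) = 13 + l**2 (p(u, l) = l**2 + 13 = 13 + l**2)
-21*p(-11, 4/(-1)) + 94 = -21*(13 + (4/(-1))**2) + 94 = -21*(13 + (4*(-1))**2) + 94 = -21*(13 + (-4)**2) + 94 = -21*(13 + 16) + 94 = -21*29 + 94 = -609 + 94 = -515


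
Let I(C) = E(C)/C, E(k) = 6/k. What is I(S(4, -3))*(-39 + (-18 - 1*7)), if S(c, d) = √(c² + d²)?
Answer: -384/25 ≈ -15.360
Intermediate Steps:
I(C) = 6/C² (I(C) = (6/C)/C = 6/C²)
I(S(4, -3))*(-39 + (-18 - 1*7)) = (6/(√(4² + (-3)²))²)*(-39 + (-18 - 1*7)) = (6/(√(16 + 9))²)*(-39 + (-18 - 7)) = (6/(√25)²)*(-39 - 25) = (6/5²)*(-64) = (6*(1/25))*(-64) = (6/25)*(-64) = -384/25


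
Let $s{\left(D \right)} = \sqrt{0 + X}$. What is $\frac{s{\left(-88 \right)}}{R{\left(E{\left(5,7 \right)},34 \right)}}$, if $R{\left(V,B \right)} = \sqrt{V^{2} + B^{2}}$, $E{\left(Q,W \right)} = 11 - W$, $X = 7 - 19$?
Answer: $\frac{i \sqrt{879}}{293} \approx 0.10119 i$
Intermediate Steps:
$X = -12$
$s{\left(D \right)} = 2 i \sqrt{3}$ ($s{\left(D \right)} = \sqrt{0 - 12} = \sqrt{-12} = 2 i \sqrt{3}$)
$R{\left(V,B \right)} = \sqrt{B^{2} + V^{2}}$
$\frac{s{\left(-88 \right)}}{R{\left(E{\left(5,7 \right)},34 \right)}} = \frac{2 i \sqrt{3}}{\sqrt{34^{2} + \left(11 - 7\right)^{2}}} = \frac{2 i \sqrt{3}}{\sqrt{1156 + \left(11 - 7\right)^{2}}} = \frac{2 i \sqrt{3}}{\sqrt{1156 + 4^{2}}} = \frac{2 i \sqrt{3}}{\sqrt{1156 + 16}} = \frac{2 i \sqrt{3}}{\sqrt{1172}} = \frac{2 i \sqrt{3}}{2 \sqrt{293}} = 2 i \sqrt{3} \frac{\sqrt{293}}{586} = \frac{i \sqrt{879}}{293}$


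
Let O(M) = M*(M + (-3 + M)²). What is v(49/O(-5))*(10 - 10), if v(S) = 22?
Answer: 0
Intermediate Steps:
v(49/O(-5))*(10 - 10) = 22*(10 - 10) = 22*0 = 0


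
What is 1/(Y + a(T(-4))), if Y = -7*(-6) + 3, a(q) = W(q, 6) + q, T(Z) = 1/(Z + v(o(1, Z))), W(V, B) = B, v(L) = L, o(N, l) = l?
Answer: 8/407 ≈ 0.019656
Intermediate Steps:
T(Z) = 1/(2*Z) (T(Z) = 1/(Z + Z) = 1/(2*Z))
a(q) = 6 + q
Y = 45 (Y = 42 + 3 = 45)
1/(Y + a(T(-4))) = 1/(45 + (6 + (½)/(-4))) = 1/(45 + (6 + (½)*(-¼))) = 1/(45 + (6 - ⅛)) = 1/(45 + 47/8) = 1/(407/8) = 8/407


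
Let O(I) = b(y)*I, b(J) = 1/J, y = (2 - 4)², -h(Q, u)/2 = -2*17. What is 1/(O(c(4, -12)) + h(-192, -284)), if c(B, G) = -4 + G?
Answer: 1/64 ≈ 0.015625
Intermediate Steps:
h(Q, u) = 68 (h(Q, u) = -(-4)*17 = -2*(-34) = 68)
y = 4 (y = (-2)² = 4)
b(J) = 1/J
O(I) = I/4
1/(O(c(4, -12)) + h(-192, -284)) = 1/((-4 - 12)/4 + 68) = 1/((¼)*(-16) + 68) = 1/(-4 + 68) = 1/64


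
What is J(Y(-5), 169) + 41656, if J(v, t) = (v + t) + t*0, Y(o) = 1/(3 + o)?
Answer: 83649/2 ≈ 41825.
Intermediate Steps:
J(v, t) = t + v (J(v, t) = (t + v) + 0 = t + v)
J(Y(-5), 169) + 41656 = (169 + 1/(3 - 5)) + 41656 = (169 + 1/(-2)) + 41656 = (169 - ½) + 41656 = 337/2 + 41656 = 83649/2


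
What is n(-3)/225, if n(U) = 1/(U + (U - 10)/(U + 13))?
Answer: -2/1935 ≈ -0.0010336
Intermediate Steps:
n(U) = 1/(U + (-10 + U)/(13 + U))
n(-3)/225 = ((13 - 3)/(-10 + (-3)² + 14*(-3)))/225 = (10/(-10 + 9 - 42))*(1/225) = (10/(-43))*(1/225) = -1/43*10*(1/225) = -10/43*1/225 = -2/1935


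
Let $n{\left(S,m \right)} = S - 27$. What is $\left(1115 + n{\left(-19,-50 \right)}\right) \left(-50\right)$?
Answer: $-53450$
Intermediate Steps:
$n{\left(S,m \right)} = -27 + S$ ($n{\left(S,m \right)} = S - 27 = -27 + S$)
$\left(1115 + n{\left(-19,-50 \right)}\right) \left(-50\right) = \left(1115 - 46\right) \left(-50\right) = 1069 \left(-50\right) = -53450$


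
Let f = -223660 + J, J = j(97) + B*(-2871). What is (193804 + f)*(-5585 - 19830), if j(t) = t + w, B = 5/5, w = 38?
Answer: 828325680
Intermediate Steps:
B = 1 (B = 5*(⅕) = 1)
j(t) = 38 + t (j(t) = t + 38 = 38 + t)
J = -2736 (J = (38 + 97) + 1*(-2871) = 135 - 2871 = -2736)
f = -226396 (f = -223660 - 2736 = -226396)
(193804 + f)*(-5585 - 19830) = (193804 - 226396)*(-5585 - 19830) = -32592*(-25415) = 828325680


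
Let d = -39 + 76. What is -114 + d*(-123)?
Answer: -4665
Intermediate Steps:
d = 37
-114 + d*(-123) = -114 + 37*(-123) = -114 - 4551 = -4665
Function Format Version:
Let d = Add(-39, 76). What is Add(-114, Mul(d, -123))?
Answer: -4665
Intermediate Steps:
d = 37
Add(-114, Mul(d, -123)) = Add(-114, Mul(37, -123)) = Add(-114, -4551) = -4665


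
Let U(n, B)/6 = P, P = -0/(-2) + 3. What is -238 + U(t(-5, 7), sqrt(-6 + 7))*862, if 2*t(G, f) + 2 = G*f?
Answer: 15278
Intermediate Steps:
t(G, f) = -1 + G*f/2 (t(G, f) = -1 + (G*f)/2 = -1 + G*f/2)
P = 3 (P = -0*(-1)/2 + 3 = -2*0 + 3 = 0 + 3 = 3)
U(n, B) = 18 (U(n, B) = 6*3 = 18)
-238 + U(t(-5, 7), sqrt(-6 + 7))*862 = -238 + 18*862 = -238 + 15516 = 15278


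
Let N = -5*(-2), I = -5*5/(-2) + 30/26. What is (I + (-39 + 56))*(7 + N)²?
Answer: 230333/26 ≈ 8859.0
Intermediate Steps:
I = 355/26 (I = -25*(-½) + 30*(1/26) = 25/2 + 15/13 = 355/26 ≈ 13.654)
N = 10
(I + (-39 + 56))*(7 + N)² = (355/26 + (-39 + 56))*(7 + 10)² = (355/26 + 17)*17² = (797/26)*289 = 230333/26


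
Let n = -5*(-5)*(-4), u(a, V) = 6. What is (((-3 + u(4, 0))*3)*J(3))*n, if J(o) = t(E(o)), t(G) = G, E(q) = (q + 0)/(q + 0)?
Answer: -900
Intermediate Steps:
E(q) = 1 (E(q) = q/q = 1)
J(o) = 1
n = -100 (n = 25*(-4) = -100)
(((-3 + u(4, 0))*3)*J(3))*n = (((-3 + 6)*3)*1)*(-100) = ((3*3)*1)*(-100) = (9*1)*(-100) = 9*(-100) = -900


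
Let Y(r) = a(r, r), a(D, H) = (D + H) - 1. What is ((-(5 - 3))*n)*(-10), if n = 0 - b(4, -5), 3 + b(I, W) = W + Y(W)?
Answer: 380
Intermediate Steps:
a(D, H) = -1 + D + H
Y(r) = -1 + 2*r (Y(r) = -1 + r + r = -1 + 2*r)
b(I, W) = -4 + 3*W (b(I, W) = -3 + (W + (-1 + 2*W)) = -3 + (-1 + 3*W) = -4 + 3*W)
n = 19 (n = 0 - (-4 + 3*(-5)) = 0 - (-4 - 15) = 0 - 1*(-19) = 0 + 19 = 19)
((-(5 - 3))*n)*(-10) = (-(5 - 3)*19)*(-10) = (-1*2*19)*(-10) = -2*19*(-10) = -38*(-10) = 380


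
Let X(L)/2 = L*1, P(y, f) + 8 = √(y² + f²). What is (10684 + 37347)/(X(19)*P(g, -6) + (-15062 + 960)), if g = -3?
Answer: -115322431/34577976 - 912589*√5/34577976 ≈ -3.3942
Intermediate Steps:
P(y, f) = -8 + √(f² + y²) (P(y, f) = -8 + √(y² + f²) = -8 + √(f² + y²))
X(L) = 2*L (X(L) = 2*(L*1) = 2*L)
(10684 + 37347)/(X(19)*P(g, -6) + (-15062 + 960)) = (10684 + 37347)/((2*19)*(-8 + √((-6)² + (-3)²)) + (-15062 + 960)) = 48031/(38*(-8 + √(36 + 9)) - 14102) = 48031/(38*(-8 + √45) - 14102) = 48031/(38*(-8 + 3*√5) - 14102) = 48031/((-304 + 114*√5) - 14102) = 48031/(-14406 + 114*√5)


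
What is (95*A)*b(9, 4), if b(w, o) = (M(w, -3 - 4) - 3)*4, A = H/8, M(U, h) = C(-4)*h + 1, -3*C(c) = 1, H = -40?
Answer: -1900/3 ≈ -633.33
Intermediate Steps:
C(c) = -⅓ (C(c) = -⅓*1 = -⅓)
M(U, h) = 1 - h/3 (M(U, h) = -h/3 + 1 = 1 - h/3)
A = -5 (A = -40/8 = -40*⅛ = -5)
b(w, o) = 4/3 (b(w, o) = ((1 - (-3 - 4)/3) - 3)*4 = ((1 - ⅓*(-7)) - 3)*4 = ((1 + 7/3) - 3)*4 = (10/3 - 3)*4 = (⅓)*4 = 4/3)
(95*A)*b(9, 4) = (95*(-5))*(4/3) = -475*4/3 = -1900/3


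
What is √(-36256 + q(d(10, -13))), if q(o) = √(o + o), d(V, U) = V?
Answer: √(-36256 + 2*√5) ≈ 190.4*I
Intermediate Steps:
q(o) = √2*√o (q(o) = √(2*o) = √2*√o)
√(-36256 + q(d(10, -13))) = √(-36256 + √2*√10) = √(-36256 + 2*√5)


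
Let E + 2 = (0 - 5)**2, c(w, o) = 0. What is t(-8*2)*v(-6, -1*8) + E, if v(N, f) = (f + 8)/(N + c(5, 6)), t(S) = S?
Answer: 23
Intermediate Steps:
v(N, f) = (8 + f)/N (v(N, f) = (f + 8)/(N + 0) = (8 + f)/N)
E = 23 (E = -2 + (0 - 5)**2 = -2 + (-5)**2 = -2 + 25 = 23)
t(-8*2)*v(-6, -1*8) + E = (-8*2)*((8 - 1*8)/(-6)) + 23 = -(-8)*(8 - 8)/3 + 23 = -(-8)*0/3 + 23 = -16*0 + 23 = 0 + 23 = 23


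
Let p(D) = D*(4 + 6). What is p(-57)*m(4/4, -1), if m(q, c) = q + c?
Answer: 0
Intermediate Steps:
p(D) = 10*D (p(D) = D*10 = 10*D)
m(q, c) = c + q
p(-57)*m(4/4, -1) = (10*(-57))*(-1 + 4/4) = -570*(-1 + 4*(¼)) = -570*(-1 + 1) = -570*0 = 0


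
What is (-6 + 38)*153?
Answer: 4896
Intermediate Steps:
(-6 + 38)*153 = 32*153 = 4896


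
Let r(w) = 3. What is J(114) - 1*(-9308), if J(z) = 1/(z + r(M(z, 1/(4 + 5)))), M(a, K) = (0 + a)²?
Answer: 1089037/117 ≈ 9308.0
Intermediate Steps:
M(a, K) = a²
J(z) = 1/(3 + z) (J(z) = 1/(z + 3) = 1/(3 + z))
J(114) - 1*(-9308) = 1/(3 + 114) - 1*(-9308) = 1/117 + 9308 = 1089037/117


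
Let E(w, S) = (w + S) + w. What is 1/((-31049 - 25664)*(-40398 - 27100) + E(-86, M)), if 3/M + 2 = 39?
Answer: 37/141636514377 ≈ 2.6123e-10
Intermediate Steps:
M = 3/37 (M = 3/(-2 + 39) = 3/37 ≈ 0.081081)
E(w, S) = S + 2*w (E(w, S) = (S + w) + w = S + 2*w)
1/((-31049 - 25664)*(-40398 - 27100) + E(-86, M)) = 1/((-31049 - 25664)*(-40398 - 27100) + (3/37 + 2*(-86))) = 1/(-56713*(-67498) + (3/37 - 172)) = 1/(3828014074 - 6361/37) = 1/(141636514377/37) = 37/141636514377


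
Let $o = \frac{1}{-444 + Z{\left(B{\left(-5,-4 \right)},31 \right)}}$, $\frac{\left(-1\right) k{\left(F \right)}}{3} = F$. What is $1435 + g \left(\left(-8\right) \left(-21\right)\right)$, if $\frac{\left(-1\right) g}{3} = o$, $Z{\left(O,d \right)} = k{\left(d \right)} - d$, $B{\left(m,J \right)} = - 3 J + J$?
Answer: $\frac{101948}{71} \approx 1435.9$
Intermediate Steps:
$k{\left(F \right)} = - 3 F$
$B{\left(m,J \right)} = - 2 J$
$Z{\left(O,d \right)} = - 4 d$ ($Z{\left(O,d \right)} = - 3 d - d = - 4 d$)
$o = - \frac{1}{568}$ ($o = \frac{1}{-444 - 124} = \frac{1}{-568} = - \frac{1}{568} \approx -0.0017606$)
$g = \frac{3}{568}$ ($g = \left(-3\right) \left(- \frac{1}{568}\right) = \frac{3}{568} \approx 0.0052817$)
$1435 + g \left(\left(-8\right) \left(-21\right)\right) = 1435 + \frac{3 \left(\left(-8\right) \left(-21\right)\right)}{568} = 1435 + \frac{3}{568} \cdot 168 = 1435 + \frac{63}{71} = \frac{101948}{71}$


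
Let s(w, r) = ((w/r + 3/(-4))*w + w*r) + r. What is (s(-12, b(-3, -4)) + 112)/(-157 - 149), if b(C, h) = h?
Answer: -43/102 ≈ -0.42157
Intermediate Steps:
s(w, r) = r + r*w + w*(-¾ + w/r) (s(w, r) = ((w/r + 3*(-¼))*w + r*w) + r = ((w/r - ¾)*w + r*w) + r = ((-¾ + w/r)*w + r*w) + r = (w*(-¾ + w/r) + r*w) + r = (r*w + w*(-¾ + w/r)) + r = r + r*w + w*(-¾ + w/r))
(s(-12, b(-3, -4)) + 112)/(-157 - 149) = ((-4 - ¾*(-12) - 4*(-12) + (-12)²/(-4)) + 112)/(-157 - 149) = ((-4 + 9 + 48 - ¼*144) + 112)/(-306) = -((-4 + 9 + 48 - 36) + 112)/306 = -(17 + 112)/306 = -1/306*129 = -43/102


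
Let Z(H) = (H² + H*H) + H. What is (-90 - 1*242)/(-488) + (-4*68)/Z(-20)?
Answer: 7889/23790 ≈ 0.33161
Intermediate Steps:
Z(H) = H + 2*H² (Z(H) = (H² + H²) + H = 2*H² + H = H + 2*H²)
(-90 - 1*242)/(-488) + (-4*68)/Z(-20) = (-90 - 1*242)/(-488) + (-4*68)/((-20*(1 + 2*(-20)))) = (-90 - 242)*(-1/488) - 272*(-1/(20*(1 - 40))) = -332*(-1/488) - 272/((-20*(-39))) = 83/122 - 272/780 = 83/122 - 272*1/780 = 83/122 - 68/195 = 7889/23790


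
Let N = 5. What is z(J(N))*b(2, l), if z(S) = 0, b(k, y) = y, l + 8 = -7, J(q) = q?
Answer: 0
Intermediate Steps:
l = -15 (l = -8 - 7 = -15)
z(J(N))*b(2, l) = 0*(-15) = 0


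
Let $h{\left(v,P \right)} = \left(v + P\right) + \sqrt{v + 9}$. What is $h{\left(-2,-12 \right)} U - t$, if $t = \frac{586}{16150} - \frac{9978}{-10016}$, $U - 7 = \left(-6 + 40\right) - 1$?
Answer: $- \frac{22687929519}{40439600} + 40 \sqrt{7} \approx -455.2$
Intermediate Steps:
$h{\left(v,P \right)} = P + v + \sqrt{9 + v}$ ($h{\left(v,P \right)} = \left(P + v\right) + \sqrt{9 + v} = P + v + \sqrt{9 + v}$)
$U = 40$ ($U = 7 + \left(\left(-6 + 40\right) - 1\right) = 7 + \left(34 - 1\right) = 7 + 33 = 40$)
$t = \frac{41753519}{40439600}$ ($t = 586 \cdot \frac{1}{16150} - - \frac{4989}{5008} = \frac{293}{8075} + \frac{4989}{5008} = \frac{41753519}{40439600} \approx 1.0325$)
$h{\left(-2,-12 \right)} U - t = \left(-12 - 2 + \sqrt{9 - 2}\right) 40 - \frac{41753519}{40439600} = \left(-12 - 2 + \sqrt{7}\right) 40 - \frac{41753519}{40439600} = \left(-14 + \sqrt{7}\right) 40 - \frac{41753519}{40439600} = \left(-560 + 40 \sqrt{7}\right) - \frac{41753519}{40439600} = - \frac{22687929519}{40439600} + 40 \sqrt{7}$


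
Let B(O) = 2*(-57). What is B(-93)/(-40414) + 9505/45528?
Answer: 194662631/919984296 ≈ 0.21159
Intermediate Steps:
B(O) = -114
B(-93)/(-40414) + 9505/45528 = -114/(-40414) + 9505/45528 = -114*(-1/40414) + 9505*(1/45528) = 57/20207 + 9505/45528 = 194662631/919984296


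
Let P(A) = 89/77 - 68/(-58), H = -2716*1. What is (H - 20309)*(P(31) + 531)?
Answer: -27420979050/2233 ≈ -1.2280e+7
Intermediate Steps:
H = -2716
P(A) = 5199/2233 (P(A) = 89*(1/77) - 68*(-1/58) = 89/77 + 34/29 = 5199/2233)
(H - 20309)*(P(31) + 531) = (-2716 - 20309)*(5199/2233 + 531) = -23025*1190922/2233 = -27420979050/2233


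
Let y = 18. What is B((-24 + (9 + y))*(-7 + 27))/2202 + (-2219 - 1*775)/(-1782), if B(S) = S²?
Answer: 361333/108999 ≈ 3.3150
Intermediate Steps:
B((-24 + (9 + y))*(-7 + 27))/2202 + (-2219 - 1*775)/(-1782) = ((-24 + (9 + 18))*(-7 + 27))²/2202 + (-2219 - 1*775)/(-1782) = ((-24 + 27)*20)²*(1/2202) + (-2219 - 775)*(-1/1782) = (3*20)²*(1/2202) - 2994*(-1/1782) = 60²*(1/2202) + 499/297 = 3600*(1/2202) + 499/297 = 600/367 + 499/297 = 361333/108999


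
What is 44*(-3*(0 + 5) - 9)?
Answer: -1056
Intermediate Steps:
44*(-3*(0 + 5) - 9) = 44*(-3*5 - 9) = 44*(-15 - 9) = 44*(-24) = -1056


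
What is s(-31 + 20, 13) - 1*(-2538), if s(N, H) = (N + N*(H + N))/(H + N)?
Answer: 5043/2 ≈ 2521.5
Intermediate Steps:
s(N, H) = (N + N*(H + N))/(H + N)
s(-31 + 20, 13) - 1*(-2538) = (-31 + 20)*(1 + 13 + (-31 + 20))/(13 + (-31 + 20)) - 1*(-2538) = -11*(1 + 13 - 11)/(13 - 11) + 2538 = -11*3/2 + 2538 = -11*½*3 + 2538 = -33/2 + 2538 = 5043/2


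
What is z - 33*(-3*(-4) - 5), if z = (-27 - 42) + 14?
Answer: -286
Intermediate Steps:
z = -55 (z = -69 + 14 = -55)
z - 33*(-3*(-4) - 5) = -55 - 33*(-3*(-4) - 5) = -55 - 33*(12 - 5) = -55 - 33*7 = -55 - 231 = -286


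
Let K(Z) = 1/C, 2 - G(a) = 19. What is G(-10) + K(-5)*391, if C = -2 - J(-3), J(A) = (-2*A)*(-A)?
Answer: -731/20 ≈ -36.550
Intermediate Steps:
J(A) = 2*A²
C = -20 (C = -2 - 2*(-3)² = -2 - 2*9 = -2 - 1*18 = -2 - 18 = -20)
G(a) = -17 (G(a) = 2 - 1*19 = 2 - 19 = -17)
K(Z) = -1/20 (K(Z) = 1/(-20) = -1/20)
G(-10) + K(-5)*391 = -17 - 1/20*391 = -17 - 391/20 = -731/20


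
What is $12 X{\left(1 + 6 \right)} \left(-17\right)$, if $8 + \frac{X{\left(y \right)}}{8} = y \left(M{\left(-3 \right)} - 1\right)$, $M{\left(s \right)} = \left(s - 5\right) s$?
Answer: $-249696$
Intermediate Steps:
$M{\left(s \right)} = s \left(-5 + s\right)$ ($M{\left(s \right)} = \left(-5 + s\right) s = s \left(-5 + s\right)$)
$X{\left(y \right)} = -64 + 184 y$ ($X{\left(y \right)} = -64 + 8 y \left(- 3 \left(-5 - 3\right) - 1\right) = -64 + 8 y \left(\left(-3\right) \left(-8\right) - 1\right) = -64 + 8 y \left(24 - 1\right) = -64 + 8 y 23 = -64 + 8 \cdot 23 y = -64 + 184 y$)
$12 X{\left(1 + 6 \right)} \left(-17\right) = 12 \left(-64 + 184 \left(1 + 6\right)\right) \left(-17\right) = 12 \left(-64 + 184 \cdot 7\right) \left(-17\right) = 12 \left(-64 + 1288\right) \left(-17\right) = 12 \cdot 1224 \left(-17\right) = 14688 \left(-17\right) = -249696$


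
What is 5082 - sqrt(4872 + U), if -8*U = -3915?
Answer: 5082 - 29*sqrt(102)/4 ≈ 5008.8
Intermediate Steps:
U = 3915/8 (U = -1/8*(-3915) = 3915/8 ≈ 489.38)
5082 - sqrt(4872 + U) = 5082 - sqrt(4872 + 3915/8) = 5082 - sqrt(42891/8) = 5082 - 29*sqrt(102)/4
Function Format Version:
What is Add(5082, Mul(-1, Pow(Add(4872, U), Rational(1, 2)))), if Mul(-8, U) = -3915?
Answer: Add(5082, Mul(Rational(-29, 4), Pow(102, Rational(1, 2)))) ≈ 5008.8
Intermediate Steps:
U = Rational(3915, 8) (U = Mul(Rational(-1, 8), -3915) = Rational(3915, 8) ≈ 489.38)
Add(5082, Mul(-1, Pow(Add(4872, U), Rational(1, 2)))) = Add(5082, Mul(-1, Pow(Add(4872, Rational(3915, 8)), Rational(1, 2)))) = Add(5082, Mul(-1, Pow(Rational(42891, 8), Rational(1, 2)))) = Add(5082, Mul(-1, Mul(Rational(29, 4), Pow(102, Rational(1, 2))))) = Add(5082, Mul(Rational(-29, 4), Pow(102, Rational(1, 2))))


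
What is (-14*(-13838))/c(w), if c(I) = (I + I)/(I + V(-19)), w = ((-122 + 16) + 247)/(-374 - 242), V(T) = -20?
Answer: 1207047226/141 ≈ 8.5606e+6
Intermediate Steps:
w = -141/616 (w = (-106 + 247)/(-616) = 141*(-1/616) = -141/616 ≈ -0.22890)
c(I) = 2*I/(-20 + I) (c(I) = (I + I)/(I - 20) = (2*I)/(-20 + I) = 2*I/(-20 + I))
(-14*(-13838))/c(w) = (-14*(-13838))/((2*(-141/616)/(-20 - 141/616))) = 193732/((2*(-141/616)/(-12461/616))) = 193732/((2*(-141/616)*(-616/12461))) = 193732/(282/12461) = 193732*(12461/282) = 1207047226/141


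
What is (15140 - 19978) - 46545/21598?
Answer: -104537669/21598 ≈ -4840.2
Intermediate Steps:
(15140 - 19978) - 46545/21598 = -4838 - 46545*1/21598 = -4838 - 46545/21598 = -104537669/21598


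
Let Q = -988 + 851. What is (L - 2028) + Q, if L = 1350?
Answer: -815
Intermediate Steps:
Q = -137
(L - 2028) + Q = (1350 - 2028) - 137 = -678 - 137 = -815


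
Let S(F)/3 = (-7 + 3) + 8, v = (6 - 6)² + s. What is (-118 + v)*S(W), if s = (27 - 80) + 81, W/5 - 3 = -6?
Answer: -1080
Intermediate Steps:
W = -15 (W = 15 + 5*(-6) = 15 - 30 = -15)
s = 28 (s = -53 + 81 = 28)
v = 28 (v = (6 - 6)² + 28 = 0² + 28 = 0 + 28 = 28)
S(F) = 12 (S(F) = 3*((-7 + 3) + 8) = 3*(-4 + 8) = 3*4 = 12)
(-118 + v)*S(W) = (-118 + 28)*12 = -90*12 = -1080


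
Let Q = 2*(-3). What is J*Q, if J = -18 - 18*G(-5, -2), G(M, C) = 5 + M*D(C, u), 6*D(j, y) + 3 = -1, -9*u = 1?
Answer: 1008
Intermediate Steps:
u = -⅑ (u = -⅑*1 = -⅑ ≈ -0.11111)
D(j, y) = -⅔ (D(j, y) = -½ + (⅙)*(-1) = -½ - ⅙ = -⅔)
G(M, C) = 5 - 2*M/3 (G(M, C) = 5 + M*(-⅔) = 5 - 2*M/3)
Q = -6
J = -168 (J = -18 - 18*(5 - ⅔*(-5)) = -18 - 18*(5 + 10/3) = -18 - 18*25/3 = -18 - 150 = -168)
J*Q = -168*(-6) = 1008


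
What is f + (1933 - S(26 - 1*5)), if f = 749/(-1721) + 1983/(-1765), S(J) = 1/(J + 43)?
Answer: 375477181123/194404160 ≈ 1931.4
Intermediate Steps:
S(J) = 1/(43 + J)
f = -4734728/3037565 (f = 749*(-1/1721) + 1983*(-1/1765) = -749/1721 - 1983/1765 = -4734728/3037565 ≈ -1.5587)
f + (1933 - S(26 - 1*5)) = -4734728/3037565 + (1933 - 1/(43 + (26 - 1*5))) = -4734728/3037565 + (1933 - 1/(43 + (26 - 5))) = -4734728/3037565 + (1933 - 1/(43 + 21)) = -4734728/3037565 + (1933 - 1/64) = -4734728/3037565 + 123711/64 = 375477181123/194404160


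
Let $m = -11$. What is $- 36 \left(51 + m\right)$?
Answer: $-1440$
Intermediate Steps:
$- 36 \left(51 + m\right) = - 36 \left(51 - 11\right) = \left(-36\right) 40 = -1440$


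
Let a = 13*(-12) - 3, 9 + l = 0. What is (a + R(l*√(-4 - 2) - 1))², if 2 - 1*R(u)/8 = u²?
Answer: 13840753 - 1076256*I*√6 ≈ 1.3841e+7 - 2.6363e+6*I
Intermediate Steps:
l = -9 (l = -9 + 0 = -9)
a = -159 (a = -156 - 3 = -159)
R(u) = 16 - 8*u²
(a + R(l*√(-4 - 2) - 1))² = (-159 + (16 - 8*(-9*√(-4 - 2) - 1)²))² = (-159 + (16 - 8*(-9*I*√6 - 1)²))² = (-159 + (16 - 8*(-1 - 9*I*√6)²))² = (-143 - 8*(-1 - 9*I*√6)²)²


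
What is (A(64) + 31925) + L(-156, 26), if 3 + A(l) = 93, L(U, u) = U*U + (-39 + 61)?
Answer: 56373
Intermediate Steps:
L(U, u) = 22 + U**2 (L(U, u) = U**2 + 22 = 22 + U**2)
A(l) = 90 (A(l) = -3 + 93 = 90)
(A(64) + 31925) + L(-156, 26) = (90 + 31925) + (22 + (-156)**2) = 32015 + (22 + 24336) = 32015 + 24358 = 56373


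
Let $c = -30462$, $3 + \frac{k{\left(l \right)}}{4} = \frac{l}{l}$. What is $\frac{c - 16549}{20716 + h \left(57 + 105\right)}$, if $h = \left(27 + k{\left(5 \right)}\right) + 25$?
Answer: $- \frac{47011}{27844} \approx -1.6884$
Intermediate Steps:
$k{\left(l \right)} = -8$ ($k{\left(l \right)} = -12 + 4 \frac{l}{l} = -12 + 4 \cdot 1 = -12 + 4 = -8$)
$h = 44$ ($h = \left(27 - 8\right) + 25 = 19 + 25 = 44$)
$\frac{c - 16549}{20716 + h \left(57 + 105\right)} = \frac{-30462 - 16549}{20716 + 44 \left(57 + 105\right)} = - \frac{47011}{20716 + 44 \cdot 162} = - \frac{47011}{20716 + 7128} = - \frac{47011}{27844}$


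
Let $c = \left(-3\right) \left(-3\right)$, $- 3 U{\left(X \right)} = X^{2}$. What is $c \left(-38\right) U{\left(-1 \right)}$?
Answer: $114$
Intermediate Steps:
$U{\left(X \right)} = - \frac{X^{2}}{3}$
$c = 9$
$c \left(-38\right) U{\left(-1 \right)} = 9 \left(-38\right) \left(- \frac{\left(-1\right)^{2}}{3}\right) = - 342 \left(\left(- \frac{1}{3}\right) 1\right) = \left(-342\right) \left(- \frac{1}{3}\right) = 114$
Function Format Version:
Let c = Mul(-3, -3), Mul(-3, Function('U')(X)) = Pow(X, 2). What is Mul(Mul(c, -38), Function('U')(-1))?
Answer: 114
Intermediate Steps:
Function('U')(X) = Mul(Rational(-1, 3), Pow(X, 2))
c = 9
Mul(Mul(c, -38), Function('U')(-1)) = Mul(Mul(9, -38), Mul(Rational(-1, 3), Pow(-1, 2))) = Mul(-342, Mul(Rational(-1, 3), 1)) = Mul(-342, Rational(-1, 3)) = 114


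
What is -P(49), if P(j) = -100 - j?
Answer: 149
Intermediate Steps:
-P(49) = -(-100 - 1*49) = -(-100 - 49) = -1*(-149) = 149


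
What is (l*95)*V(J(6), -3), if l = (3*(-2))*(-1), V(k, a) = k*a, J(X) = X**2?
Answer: -61560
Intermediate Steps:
V(k, a) = a*k
l = 6 (l = -6*(-1) = 6)
(l*95)*V(J(6), -3) = (6*95)*(-3*6**2) = 570*(-3*36) = 570*(-108) = -61560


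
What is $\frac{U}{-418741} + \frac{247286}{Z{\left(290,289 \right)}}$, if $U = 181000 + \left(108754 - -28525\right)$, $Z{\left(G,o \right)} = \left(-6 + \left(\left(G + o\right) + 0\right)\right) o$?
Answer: $\frac{50842739363}{69342253377} \approx 0.73321$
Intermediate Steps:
$Z{\left(G,o \right)} = o \left(-6 + G + o\right)$ ($Z{\left(G,o \right)} = \left(-6 + \left(G + o\right)\right) o = \left(-6 + G + o\right) o = o \left(-6 + G + o\right)$)
$U = 318279$ ($U = 181000 + \left(108754 + 28525\right) = 181000 + 137279 = 318279$)
$\frac{U}{-418741} + \frac{247286}{Z{\left(290,289 \right)}} = \frac{318279}{-418741} + \frac{247286}{289 \left(-6 + 290 + 289\right)} = 318279 \left(- \frac{1}{418741}\right) + \frac{247286}{289 \cdot 573} = - \frac{318279}{418741} + \frac{247286}{165597} = \frac{50842739363}{69342253377}$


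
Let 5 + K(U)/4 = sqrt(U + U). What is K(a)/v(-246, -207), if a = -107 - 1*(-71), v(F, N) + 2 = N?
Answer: 20/209 - 24*I*sqrt(2)/209 ≈ 0.095694 - 0.1624*I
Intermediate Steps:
v(F, N) = -2 + N
a = -36 (a = -107 + 71 = -36)
K(U) = -20 + 4*sqrt(2)*sqrt(U) (K(U) = -20 + 4*sqrt(U + U) = -20 + 4*sqrt(2*U) = -20 + 4*(sqrt(2)*sqrt(U)) = -20 + 4*sqrt(2)*sqrt(U))
K(a)/v(-246, -207) = (-20 + 4*sqrt(2)*sqrt(-36))/(-2 - 207) = (-20 + 4*sqrt(2)*(6*I))/(-209) = (-20 + 24*I*sqrt(2))*(-1/209) = 20/209 - 24*I*sqrt(2)/209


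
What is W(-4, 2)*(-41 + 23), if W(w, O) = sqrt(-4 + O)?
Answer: -18*I*sqrt(2) ≈ -25.456*I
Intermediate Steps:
W(-4, 2)*(-41 + 23) = sqrt(-4 + 2)*(-41 + 23) = sqrt(-2)*(-18) = (I*sqrt(2))*(-18) = -18*I*sqrt(2)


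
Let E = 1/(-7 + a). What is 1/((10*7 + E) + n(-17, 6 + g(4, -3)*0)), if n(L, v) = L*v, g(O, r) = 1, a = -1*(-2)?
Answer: -5/161 ≈ -0.031056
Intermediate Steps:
a = 2
E = -1/5 (E = 1/(-7 + 2) = 1/(-5) = -1/5 ≈ -0.20000)
1/((10*7 + E) + n(-17, 6 + g(4, -3)*0)) = 1/((10*7 - 1/5) - 17*(6 + 1*0)) = 1/((70 - 1/5) - 17*(6 + 0)) = 1/(349/5 - 17*6) = 1/(349/5 - 102) = 1/(-161/5) = -5/161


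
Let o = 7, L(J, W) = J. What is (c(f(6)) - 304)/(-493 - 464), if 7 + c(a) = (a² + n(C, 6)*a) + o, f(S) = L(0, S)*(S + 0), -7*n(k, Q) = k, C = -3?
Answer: 304/957 ≈ 0.31766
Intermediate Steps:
n(k, Q) = -k/7
f(S) = 0 (f(S) = 0*(S + 0) = 0*S = 0)
c(a) = a² + 3*a/7 (c(a) = -7 + ((a² + (-⅐*(-3))*a) + 7) = -7 + ((a² + 3*a/7) + 7) = -7 + (7 + a² + 3*a/7) = a² + 3*a/7)
(c(f(6)) - 304)/(-493 - 464) = ((⅐)*0*(3 + 7*0) - 304)/(-493 - 464) = ((⅐)*0*(3 + 0) - 304)/(-957) = ((⅐)*0*3 - 304)*(-1/957) = (0 - 304)*(-1/957) = -304*(-1/957) = 304/957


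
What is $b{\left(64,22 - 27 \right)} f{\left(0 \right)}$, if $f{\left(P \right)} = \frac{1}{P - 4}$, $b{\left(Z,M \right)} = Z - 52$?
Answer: $-3$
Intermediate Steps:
$b{\left(Z,M \right)} = -52 + Z$
$f{\left(P \right)} = \frac{1}{-4 + P}$
$b{\left(64,22 - 27 \right)} f{\left(0 \right)} = \frac{-52 + 64}{-4 + 0} = \frac{12}{-4} = 12 \left(- \frac{1}{4}\right) = -3$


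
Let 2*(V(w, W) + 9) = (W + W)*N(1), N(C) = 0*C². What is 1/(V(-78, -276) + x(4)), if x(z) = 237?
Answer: 1/228 ≈ 0.0043860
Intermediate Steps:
N(C) = 0
V(w, W) = -9 (V(w, W) = -9 + ((W + W)*0)/2 = -9 + ((2*W)*0)/2 = -9 + (½)*0 = -9 + 0 = -9)
1/(V(-78, -276) + x(4)) = 1/(-9 + 237) = 1/228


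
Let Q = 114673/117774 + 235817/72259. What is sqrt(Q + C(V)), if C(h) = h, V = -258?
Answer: I*sqrt(226895425972095061918)/945581274 ≈ 15.93*I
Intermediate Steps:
Q = 36059267665/8510231466 (Q = 114673*(1/117774) + 235817*(1/72259) = 114673/117774 + 235817/72259 = 36059267665/8510231466 ≈ 4.2372)
sqrt(Q + C(V)) = sqrt(36059267665/8510231466 - 258) = sqrt(-2159580450563/8510231466) = I*sqrt(226895425972095061918)/945581274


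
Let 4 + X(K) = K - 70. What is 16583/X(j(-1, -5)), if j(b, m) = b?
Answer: -16583/75 ≈ -221.11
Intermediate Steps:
X(K) = -74 + K (X(K) = -4 + (K - 70) = -4 + (-70 + K) = -74 + K)
16583/X(j(-1, -5)) = 16583/(-74 - 1) = 16583/(-75) = 16583*(-1/75) = -16583/75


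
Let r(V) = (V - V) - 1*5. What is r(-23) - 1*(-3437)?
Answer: 3432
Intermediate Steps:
r(V) = -5 (r(V) = 0 - 5 = -5)
r(-23) - 1*(-3437) = -5 - 1*(-3437) = -5 + 3437 = 3432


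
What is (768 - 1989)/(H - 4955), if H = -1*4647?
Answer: 1221/9602 ≈ 0.12716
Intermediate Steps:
H = -4647
(768 - 1989)/(H - 4955) = (768 - 1989)/(-4647 - 4955) = -1221/(-9602) = -1221*(-1/9602) = 1221/9602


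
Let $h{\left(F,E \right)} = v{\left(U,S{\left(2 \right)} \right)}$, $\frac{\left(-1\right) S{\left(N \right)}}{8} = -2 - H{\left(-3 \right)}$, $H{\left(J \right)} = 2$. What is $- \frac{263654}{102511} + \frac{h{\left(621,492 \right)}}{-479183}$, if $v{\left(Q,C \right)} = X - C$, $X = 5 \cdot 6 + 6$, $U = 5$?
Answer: $- \frac{126338924726}{49121528513} \approx -2.572$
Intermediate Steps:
$S{\left(N \right)} = 32$ ($S{\left(N \right)} = - 8 \left(-2 - 2\right) = \left(-8\right) \left(-4\right) = 32$)
$X = 36$ ($X = 30 + 6 = 36$)
$v{\left(Q,C \right)} = 36 - C$
$h{\left(F,E \right)} = 4$ ($h{\left(F,E \right)} = 36 - 32 = 4$)
$- \frac{263654}{102511} + \frac{h{\left(621,492 \right)}}{-479183} = - \frac{263654}{102511} + \frac{4}{-479183} = \left(-263654\right) \frac{1}{102511} + 4 \left(- \frac{1}{479183}\right) = - \frac{263654}{102511} - \frac{4}{479183} = - \frac{126338924726}{49121528513}$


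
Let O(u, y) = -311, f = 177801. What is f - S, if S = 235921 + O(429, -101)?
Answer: -57809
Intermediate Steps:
S = 235610 (S = 235921 - 311 = 235610)
f - S = 177801 - 1*235610 = 177801 - 235610 = -57809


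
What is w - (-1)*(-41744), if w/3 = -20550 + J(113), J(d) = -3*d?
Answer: -104411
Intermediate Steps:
w = -62667 (w = 3*(-20550 - 3*113) = 3*(-20550 - 339) = 3*(-20889) = -62667)
w - (-1)*(-41744) = -62667 - (-1)*(-41744) = -62667 - 1*41744 = -62667 - 41744 = -104411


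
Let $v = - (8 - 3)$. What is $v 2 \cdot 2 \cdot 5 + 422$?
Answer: $322$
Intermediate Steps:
$v = -5$ ($v = \left(-1\right) 5 = -5$)
$v 2 \cdot 2 \cdot 5 + 422 = - 5 \cdot 2 \cdot 2 \cdot 5 + 422 = - 5 \cdot 4 \cdot 5 + 422 = \left(-5\right) 20 + 422 = -100 + 422 = 322$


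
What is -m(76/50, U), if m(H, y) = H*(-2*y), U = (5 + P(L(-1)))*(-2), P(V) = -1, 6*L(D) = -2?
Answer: -608/25 ≈ -24.320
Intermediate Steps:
L(D) = -⅓ (L(D) = (⅙)*(-2) = -⅓)
U = -8 (U = (5 - 1)*(-2) = 4*(-2) = -8)
m(H, y) = -2*H*y
-m(76/50, U) = -(-2)*76/50*(-8) = -(-2)*76*(1/50)*(-8) = -(-2)*38*(-8)/25 = -1*608/25 = -608/25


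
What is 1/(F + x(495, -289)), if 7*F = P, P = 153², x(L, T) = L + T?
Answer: 7/24851 ≈ 0.00028168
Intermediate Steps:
P = 23409
F = 23409/7 (F = (⅐)*23409 = 23409/7 ≈ 3344.1)
1/(F + x(495, -289)) = 1/(23409/7 + (495 - 289)) = 1/(23409/7 + 206) = 1/(24851/7) = 7/24851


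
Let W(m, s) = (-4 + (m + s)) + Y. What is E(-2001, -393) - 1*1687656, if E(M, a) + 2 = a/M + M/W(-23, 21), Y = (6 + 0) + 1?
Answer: -1127002422/667 ≈ -1.6897e+6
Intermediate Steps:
Y = 7 (Y = 6 + 1 = 7)
W(m, s) = 3 + m + s (W(m, s) = (-4 + (m + s)) + 7 = (-4 + m + s) + 7 = 3 + m + s)
E(M, a) = -2 + M + a/M (E(M, a) = -2 + (a/M + M/(3 - 23 + 21)) = -2 + (a/M + M/1) = -2 + (a/M + M*1) = -2 + (a/M + M) = -2 + (M + a/M) = -2 + M + a/M)
E(-2001, -393) - 1*1687656 = (-2 - 2001 - 393/(-2001)) - 1*1687656 = (-2 - 2001 - 393*(-1/2001)) - 1687656 = (-2 - 2001 + 131/667) - 1687656 = -1335870/667 - 1687656 = -1127002422/667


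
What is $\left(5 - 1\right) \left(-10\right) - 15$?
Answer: $-55$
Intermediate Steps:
$\left(5 - 1\right) \left(-10\right) - 15 = 4 \left(-10\right) - 15 = -40 - 15 = -55$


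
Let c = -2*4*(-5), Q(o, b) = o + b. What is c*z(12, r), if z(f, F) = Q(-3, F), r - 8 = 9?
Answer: 560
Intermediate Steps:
r = 17 (r = 8 + 9 = 17)
Q(o, b) = b + o
z(f, F) = -3 + F (z(f, F) = F - 3 = -3 + F)
c = 40 (c = -8*(-5) = 40)
c*z(12, r) = 40*(-3 + 17) = 40*14 = 560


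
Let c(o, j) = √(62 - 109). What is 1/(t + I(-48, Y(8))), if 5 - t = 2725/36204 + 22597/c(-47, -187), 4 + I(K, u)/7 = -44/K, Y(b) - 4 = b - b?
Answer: -7126675941/4647969661625008 - 205684424533*I*√47/4647969661625008 ≈ -1.5333e-6 - 0.00030338*I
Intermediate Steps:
Y(b) = 4 (Y(b) = 4 + (b - b) = 4 + 0 = 4)
I(K, u) = -28 - 308/K (I(K, u) = -28 + 7*(-44/K) = -28 - 308/K)
c(o, j) = I*√47 (c(o, j) = √(-47) = I*√47)
t = 178295/36204 + 22597*I*√47/47 (t = 5 - (2725/36204 + 22597/((I*√47))) = 5 - (2725*(1/36204) + 22597*(-I*√47/47)) = 5 - (2725/36204 - 22597*I*√47/47) = 5 + (-2725/36204 + 22597*I*√47/47) = 178295/36204 + 22597*I*√47/47 ≈ 4.9247 + 3296.1*I)
1/(t + I(-48, Y(8))) = 1/((178295/36204 + 22597*I*√47/47) + (-28 - 308/(-48))) = 1/((178295/36204 + 22597*I*√47/47) + (-28 - 308*(-1/48))) = 1/((178295/36204 + 22597*I*√47/47) + (-28 + 77/12)) = 1/((178295/36204 + 22597*I*√47/47) - 259/12) = 1/(-50259/3017 + 22597*I*√47/47)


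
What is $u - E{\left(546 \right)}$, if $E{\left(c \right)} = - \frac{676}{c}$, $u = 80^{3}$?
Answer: $\frac{10752026}{21} \approx 5.12 \cdot 10^{5}$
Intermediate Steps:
$u = 512000$
$u - E{\left(546 \right)} = 512000 - - \frac{676}{546} = 512000 - \left(-676\right) \frac{1}{546} = 512000 - - \frac{26}{21} = 512000 + \frac{26}{21} = \frac{10752026}{21}$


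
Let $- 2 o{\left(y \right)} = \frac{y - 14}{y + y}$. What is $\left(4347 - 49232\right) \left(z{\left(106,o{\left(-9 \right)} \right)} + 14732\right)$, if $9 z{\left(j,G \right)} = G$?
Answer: $- \frac{214242613325}{324} \approx -6.6124 \cdot 10^{8}$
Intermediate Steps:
$o{\left(y \right)} = - \frac{-14 + y}{4 y}$ ($o{\left(y \right)} = - \frac{\left(y - 14\right) \frac{1}{y + y}}{2} = - \frac{\left(-14 + y\right) \frac{1}{2 y}}{2} = - \frac{\frac{1}{2} \frac{1}{y} \left(-14 + y\right)}{2} = - \frac{-14 + y}{4 y}$)
$z{\left(j,G \right)} = \frac{G}{9}$
$\left(4347 - 49232\right) \left(z{\left(106,o{\left(-9 \right)} \right)} + 14732\right) = \left(4347 - 49232\right) \left(\frac{\frac{1}{4} \frac{1}{-9} \left(14 - -9\right)}{9} + 14732\right) = - 44885 \left(\frac{\frac{1}{4} \left(- \frac{1}{9}\right) \left(14 + 9\right)}{9} + 14732\right) = - 44885 \left(\frac{\frac{1}{4} \left(- \frac{1}{9}\right) 23}{9} + 14732\right) = - 44885 \left(\frac{1}{9} \left(- \frac{23}{36}\right) + 14732\right) = - 44885 \left(- \frac{23}{324} + 14732\right) = \left(-44885\right) \frac{4773145}{324} = - \frac{214242613325}{324}$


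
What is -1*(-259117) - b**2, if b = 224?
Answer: 208941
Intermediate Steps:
-1*(-259117) - b**2 = -1*(-259117) - 1*224**2 = 259117 - 1*50176 = 259117 - 50176 = 208941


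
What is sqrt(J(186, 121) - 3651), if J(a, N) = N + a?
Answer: 4*I*sqrt(209) ≈ 57.827*I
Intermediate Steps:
sqrt(J(186, 121) - 3651) = sqrt((121 + 186) - 3651) = sqrt(307 - 3651) = sqrt(-3344) = 4*I*sqrt(209)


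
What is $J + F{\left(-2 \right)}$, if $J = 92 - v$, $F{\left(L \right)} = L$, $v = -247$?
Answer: $337$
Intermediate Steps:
$J = 339$ ($J = 92 - -247 = 92 + 247 = 339$)
$J + F{\left(-2 \right)} = 339 - 2 = 337$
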